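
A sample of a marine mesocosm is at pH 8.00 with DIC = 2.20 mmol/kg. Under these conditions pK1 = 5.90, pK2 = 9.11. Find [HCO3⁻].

α₁ = 1 / (1 + [H⁺]/K1 + K2/[H⁺]) = 1 / (1 + 10^-2.10 + 10^-1.11)
   = 1 / (1 + 0.0079433 + 0.077625) = 1/1.0856 = 0.9212
[HCO3⁻] = α₁ × DIC = 0.9212 × 2.20 = 2.03 mmol/kg

[HCO3⁻] = 2.03 mmol/kg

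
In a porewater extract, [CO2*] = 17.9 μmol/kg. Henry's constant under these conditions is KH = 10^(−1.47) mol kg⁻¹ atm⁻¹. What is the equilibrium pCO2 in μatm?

KH = 10^(−1.47) = 3.388×10^-2 mol kg⁻¹ atm⁻¹
pCO2 = [CO2*]/KH = 17.9×10^-6 / 3.388×10^-2 = 5.28×10^-4 atm = 528 μatm

pCO2 = 528 μatm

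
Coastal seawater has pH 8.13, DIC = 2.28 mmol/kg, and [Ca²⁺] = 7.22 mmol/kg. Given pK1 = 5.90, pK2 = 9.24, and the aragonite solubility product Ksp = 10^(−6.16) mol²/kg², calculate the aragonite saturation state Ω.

Ω = 1.70

α₂ = 1 / (1 + [H⁺]/K2 + [H⁺]²/(K1K2)) = 1 / (1 + 10^+1.11 + 10^-1.12)
   = 1 / (1 + 12.882 + 0.075858) = 1/13.958 = 0.07164
[CO3²⁻] = α₂ × DIC = 0.07164 × 2.28 = 0.1633 mmol/kg
Ksp = 10^(−6.16) = 6.918×10^-7
Ω = [Ca²⁺][CO3²⁻]/Ksp = (7.22×10^-3)(1.633×10^-4) / 6.918×10^-7 = 1.70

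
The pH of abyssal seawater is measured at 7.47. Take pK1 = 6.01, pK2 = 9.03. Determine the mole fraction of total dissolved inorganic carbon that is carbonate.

α₂ = 0.0259

α₂ = 1 / (1 + [H⁺]/K2 + [H⁺]²/(K1K2)) = 1 / (1 + 10^+1.56 + 10^+0.10)
   = 1 / (1 + 36.308 + 1.2589) = 1/38.567 = 0.02593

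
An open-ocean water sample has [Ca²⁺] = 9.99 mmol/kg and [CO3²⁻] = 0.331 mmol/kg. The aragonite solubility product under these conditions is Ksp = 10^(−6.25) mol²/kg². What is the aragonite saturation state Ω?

Ksp = 10^(−6.25) = 5.623×10^-7
Ω = [Ca²⁺][CO3²⁻]/Ksp = (9.99×10^-3)(0.331×10^-3) / 5.623×10^-7 = 5.88

Ω = 5.88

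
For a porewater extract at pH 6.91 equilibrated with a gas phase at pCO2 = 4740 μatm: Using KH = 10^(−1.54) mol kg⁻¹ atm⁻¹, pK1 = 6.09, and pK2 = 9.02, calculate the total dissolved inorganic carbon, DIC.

DIC = 1.05 mmol/kg

[CO2*] = KH · pCO2 = 10^(−1.54) × 4740×10^-6 = 1.367×10^-4 mol/kg
α₀ = 1/(1 + K1/[H⁺] + K1K2/[H⁺]²) = 1/(1 + 10^+0.82 + 10^-1.29) = 0.1306
DIC = [CO2*]/α₀ = 1.367×10^-4 / 0.1306 = 1.05 mmol/kg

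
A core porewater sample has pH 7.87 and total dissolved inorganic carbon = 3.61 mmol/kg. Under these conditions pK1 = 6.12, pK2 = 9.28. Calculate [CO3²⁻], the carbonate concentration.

[CO3²⁻] = 0.133 mmol/kg

α₂ = 1 / (1 + [H⁺]/K2 + [H⁺]²/(K1K2)) = 1 / (1 + 10^+1.41 + 10^-0.34)
   = 1 / (1 + 25.704 + 0.45709) = 1/27.161 = 0.03682
[CO3²⁻] = α₂ × DIC = 0.03682 × 3.61 = 0.133 mmol/kg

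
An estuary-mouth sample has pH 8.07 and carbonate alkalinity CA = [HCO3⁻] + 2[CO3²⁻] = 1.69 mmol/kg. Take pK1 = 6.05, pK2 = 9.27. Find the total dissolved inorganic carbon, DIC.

DIC = 1.61 mmol/kg

CA = [HCO3⁻] + 2[CO3²⁻] = (α₁ + 2α₂)·DIC
At pH 8.07: [H⁺]/K1 = 10^-2.02 = 0.0095499, K2/[H⁺] = 10^-1.20 = 0.063096
α₁ = 1/(1 + 0.0095499 + 0.063096) = 1/1.0726 = 0.9323; α₂ = α₁·K2/[H⁺] = 0.05882
α₁ + 2α₂ = 1.0499
DIC = CA / (α₁ + 2α₂) = 1.69 / 1.0499 = 1.61 mmol/kg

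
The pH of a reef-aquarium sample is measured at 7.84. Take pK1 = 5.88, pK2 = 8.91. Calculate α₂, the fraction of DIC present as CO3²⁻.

α₂ = 0.0777

α₂ = 1 / (1 + [H⁺]/K2 + [H⁺]²/(K1K2)) = 1 / (1 + 10^+1.07 + 10^-0.89)
   = 1 / (1 + 11.749 + 0.12882) = 1/12.878 = 0.07765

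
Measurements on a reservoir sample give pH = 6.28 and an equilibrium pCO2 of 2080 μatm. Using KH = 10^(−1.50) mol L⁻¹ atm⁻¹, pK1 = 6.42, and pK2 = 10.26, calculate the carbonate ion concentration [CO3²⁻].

[CO3²⁻] = 0.00499 μmol/L

[CO2*] = KH · pCO2 = 10^(−1.50) × 2080×10^-6 = 6.578×10^-5 mol/L
α₀ = 1/(1 + K1/[H⁺] + K1K2/[H⁺]²) = 1/(1 + 10^-0.14 + 10^-4.12) = 0.5799
DIC = [CO2*]/α₀ = 6.578×10^-5 / 0.5799 = 0.1134 mmol/L
[CO3²⁻] = α₂·DIC; α₂ = 4.399×10^-5, so [CO3²⁻] = 4.399×10^-5 × 0.1134 = 4.99×10^-6 mmol/L = 0.00499 μmol/L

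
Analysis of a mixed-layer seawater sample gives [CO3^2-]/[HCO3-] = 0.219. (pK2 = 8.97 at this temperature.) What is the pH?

pH = 8.31

From K2 = [H⁺][CO3^2-]/[HCO3-]:  pH = pK2 + log₁₀([CO3^2-]/[HCO3-])
log₁₀(0.219) = -0.660
pH = 8.97 + (-0.660) = 8.31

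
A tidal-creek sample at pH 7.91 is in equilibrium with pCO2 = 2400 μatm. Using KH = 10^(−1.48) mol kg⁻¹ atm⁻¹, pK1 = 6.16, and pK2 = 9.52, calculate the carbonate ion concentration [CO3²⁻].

[CO3²⁻] = 0.110 mmol/kg

[CO2*] = KH · pCO2 = 10^(−1.48) × 2400×10^-6 = 7.947×10^-5 mol/kg
α₀ = 1/(1 + K1/[H⁺] + K1K2/[H⁺]²) = 1/(1 + 10^+1.75 + 10^+0.14) = 0.01706
DIC = [CO2*]/α₀ = 7.947×10^-5 / 0.01706 = 4.658 mmol/kg
[CO3²⁻] = α₂·DIC; α₂ = 0.02355, so [CO3²⁻] = 0.02355 × 4.658 = 0.110 mmol/kg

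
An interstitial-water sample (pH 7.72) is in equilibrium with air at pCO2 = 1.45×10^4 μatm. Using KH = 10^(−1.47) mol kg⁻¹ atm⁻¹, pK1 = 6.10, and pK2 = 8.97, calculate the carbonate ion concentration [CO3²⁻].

[CO3²⁻] = 1.15 mmol/kg

[CO2*] = KH · pCO2 = 10^(−1.47) × 1.45×10^4×10^-6 = 4.913×10^-4 mol/kg
α₀ = 1/(1 + K1/[H⁺] + K1K2/[H⁺]²) = 1/(1 + 10^+1.62 + 10^+0.37) = 0.02221
DIC = [CO2*]/α₀ = 4.913×10^-4 / 0.02221 = 22.12 mmol/kg
[CO3²⁻] = α₂·DIC; α₂ = 0.05206, so [CO3²⁻] = 0.05206 × 22.12 = 1.15 mmol/kg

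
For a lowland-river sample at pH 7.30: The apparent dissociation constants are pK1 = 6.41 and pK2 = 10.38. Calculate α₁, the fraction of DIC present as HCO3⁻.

α₁ = 1 / (1 + [H⁺]/K1 + K2/[H⁺]) = 1 / (1 + 10^-0.89 + 10^-3.08)
   = 1 / (1 + 0.12882 + 0.00083176) = 1/1.1297 = 0.8852

α₁ = 0.885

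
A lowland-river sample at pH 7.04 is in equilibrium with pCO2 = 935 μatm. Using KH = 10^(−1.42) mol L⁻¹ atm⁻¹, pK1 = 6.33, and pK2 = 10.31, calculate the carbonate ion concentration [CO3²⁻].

[CO3²⁻] = 0.0979 μmol/L

[CO2*] = KH · pCO2 = 10^(−1.42) × 935×10^-6 = 3.555×10^-5 mol/L
α₀ = 1/(1 + K1/[H⁺] + K1K2/[H⁺]²) = 1/(1 + 10^+0.71 + 10^-2.56) = 0.1631
DIC = [CO2*]/α₀ = 3.555×10^-5 / 0.1631 = 0.2180 mmol/L
[CO3²⁻] = α₂·DIC; α₂ = 0.0004492, so [CO3²⁻] = 0.0004492 × 0.2180 = 9.79×10^-5 mmol/L = 0.0979 μmol/L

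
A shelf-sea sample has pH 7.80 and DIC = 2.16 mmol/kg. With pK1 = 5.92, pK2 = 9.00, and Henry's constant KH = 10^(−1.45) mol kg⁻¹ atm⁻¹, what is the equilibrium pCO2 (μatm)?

pCO2 = 746 μatm

α₀ = 1 / (1 + K1/[H⁺] + K1K2/[H⁺]²) = 1 / (1 + 10^+1.88 + 10^+0.68)
   = 1 / (1 + 75.858 + 4.7863) = 1/81.644 = 0.01225
[CO2*] = α₀ × DIC = 0.01225 × 2.16 = 0.02646 mmol/kg
pCO2 = [CO2*]/KH = 2.646×10^-5 / 3.548×10^-2 = 746 μatm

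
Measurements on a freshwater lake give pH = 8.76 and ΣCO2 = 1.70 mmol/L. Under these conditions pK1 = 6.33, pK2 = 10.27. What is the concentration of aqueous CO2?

α₀ = 1 / (1 + K1/[H⁺] + K1K2/[H⁺]²) = 1 / (1 + 10^+2.43 + 10^+0.92)
   = 1 / (1 + 269.15 + 8.3176) = 1/278.47 = 0.003591
[CO2*] = α₀ × DIC = 0.003591 × 1.70 = 0.00610 mmol/L = 6.10 μmol/L

[CO2*] = 6.10 μmol/L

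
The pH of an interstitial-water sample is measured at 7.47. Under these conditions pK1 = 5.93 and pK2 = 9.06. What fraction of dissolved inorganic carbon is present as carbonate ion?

α₂ = 0.0244

α₂ = 1 / (1 + [H⁺]/K2 + [H⁺]²/(K1K2)) = 1 / (1 + 10^+1.59 + 10^+0.05)
   = 1 / (1 + 38.905 + 1.1220) = 1/41.027 = 0.02437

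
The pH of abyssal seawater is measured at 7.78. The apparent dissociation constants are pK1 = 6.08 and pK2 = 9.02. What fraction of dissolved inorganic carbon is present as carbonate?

α₂ = 0.0534

α₂ = 1 / (1 + [H⁺]/K2 + [H⁺]²/(K1K2)) = 1 / (1 + 10^+1.24 + 10^-0.46)
   = 1 / (1 + 17.378 + 0.34674) = 1/18.725 = 0.05341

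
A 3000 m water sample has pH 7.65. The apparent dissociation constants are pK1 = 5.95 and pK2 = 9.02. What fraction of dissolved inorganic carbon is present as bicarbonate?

α₁ = 1 / (1 + [H⁺]/K1 + K2/[H⁺]) = 1 / (1 + 10^-1.70 + 10^-1.37)
   = 1 / (1 + 0.019953 + 0.042658) = 1/1.0626 = 0.9411

α₁ = 0.941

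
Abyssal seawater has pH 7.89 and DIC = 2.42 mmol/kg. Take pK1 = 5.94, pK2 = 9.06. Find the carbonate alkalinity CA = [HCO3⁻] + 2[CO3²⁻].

CA = 2.55 mmol/kg

CA = [HCO3⁻] + 2[CO3²⁻] = (α₁ + 2α₂)·DIC
At pH 7.89: [H⁺]/K1 = 10^-1.95 = 0.011220, K2/[H⁺] = 10^-1.17 = 0.067608
α₁ = 1/(1 + 0.011220 + 0.067608) = 1/1.0788 = 0.9269; α₂ = α₁·K2/[H⁺] = 0.06267
α₁ + 2α₂ = 1.0523
CA = 1.0523 × 2.42 = 2.55 mmol/kg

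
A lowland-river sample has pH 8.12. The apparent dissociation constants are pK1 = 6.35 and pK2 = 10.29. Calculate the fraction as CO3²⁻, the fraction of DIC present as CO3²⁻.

α₂ = 1 / (1 + [H⁺]/K2 + [H⁺]²/(K1K2)) = 1 / (1 + 10^+2.17 + 10^+0.40)
   = 1 / (1 + 147.91 + 2.5119) = 1/151.42 = 0.006604

α₂ = 0.00660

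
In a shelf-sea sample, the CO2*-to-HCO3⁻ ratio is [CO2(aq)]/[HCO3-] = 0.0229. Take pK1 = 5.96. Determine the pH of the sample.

From K1 = [H⁺][HCO3-]/[CO2(aq)]:  pH = pK1 − log₁₀([CO2(aq)]/[HCO3-])
log₁₀(0.0229) = -1.640
pH = 5.96 − (-1.640) = 7.60

pH = 7.60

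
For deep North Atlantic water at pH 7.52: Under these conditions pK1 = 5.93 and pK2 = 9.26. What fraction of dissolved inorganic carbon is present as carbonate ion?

α₂ = 0.0174

α₂ = 1 / (1 + [H⁺]/K2 + [H⁺]²/(K1K2)) = 1 / (1 + 10^+1.74 + 10^+0.15)
   = 1 / (1 + 54.954 + 1.4125) = 1/57.367 = 0.01743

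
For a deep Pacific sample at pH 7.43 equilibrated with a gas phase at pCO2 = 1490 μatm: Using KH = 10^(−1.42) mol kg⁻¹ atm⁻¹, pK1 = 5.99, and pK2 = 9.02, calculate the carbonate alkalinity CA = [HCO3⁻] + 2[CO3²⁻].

CA = 1.64 mmol/kg

[CO2*] = KH · pCO2 = 10^(−1.42) × 1490×10^-6 = 5.665×10^-5 mol/kg
α₀ = 1/(1 + K1/[H⁺] + K1K2/[H⁺]²) = 1/(1 + 10^+1.44 + 10^-0.15) = 0.03419
DIC = [CO2*]/α₀ = 5.665×10^-5 / 0.03419 = 1.657 mmol/kg
CA = (α₁ + 2α₂)·DIC = (0.9416 + 2×0.02420) × 1.657 = 1.64 mmol/kg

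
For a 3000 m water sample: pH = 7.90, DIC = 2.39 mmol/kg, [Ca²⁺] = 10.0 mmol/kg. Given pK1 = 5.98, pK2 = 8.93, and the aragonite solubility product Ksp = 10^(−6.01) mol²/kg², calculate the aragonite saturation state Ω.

Ω = 2.06

α₂ = 1 / (1 + [H⁺]/K2 + [H⁺]²/(K1K2)) = 1 / (1 + 10^+1.03 + 10^-0.89)
   = 1 / (1 + 10.715 + 0.12882) = 1/11.844 = 0.08443
[CO3²⁻] = α₂ × DIC = 0.08443 × 2.39 = 0.2018 mmol/kg
Ksp = 10^(−6.01) = 9.772×10^-7
Ω = [Ca²⁺][CO3²⁻]/Ksp = (10.0×10^-3)(2.018×10^-4) / 9.772×10^-7 = 2.06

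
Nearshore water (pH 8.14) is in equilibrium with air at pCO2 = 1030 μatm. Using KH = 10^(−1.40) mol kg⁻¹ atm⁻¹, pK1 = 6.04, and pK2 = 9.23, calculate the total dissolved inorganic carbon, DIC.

DIC = 5.62 mmol/kg

[CO2*] = KH · pCO2 = 10^(−1.40) × 1030×10^-6 = 4.101×10^-5 mol/kg
α₀ = 1/(1 + K1/[H⁺] + K1K2/[H⁺]²) = 1/(1 + 10^+2.10 + 10^+1.01) = 0.007293
DIC = [CO2*]/α₀ = 4.101×10^-5 / 0.007293 = 5.62 mmol/kg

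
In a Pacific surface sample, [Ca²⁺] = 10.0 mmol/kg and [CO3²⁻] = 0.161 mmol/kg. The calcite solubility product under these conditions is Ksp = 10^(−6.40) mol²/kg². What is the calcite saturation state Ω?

Ksp = 10^(−6.40) = 3.981×10^-7
Ω = [Ca²⁺][CO3²⁻]/Ksp = (10.0×10^-3)(0.161×10^-3) / 3.981×10^-7 = 4.04

Ω = 4.04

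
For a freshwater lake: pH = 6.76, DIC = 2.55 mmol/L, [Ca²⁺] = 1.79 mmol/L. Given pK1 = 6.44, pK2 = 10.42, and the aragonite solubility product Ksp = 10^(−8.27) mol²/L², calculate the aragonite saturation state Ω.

α₂ = 1 / (1 + [H⁺]/K2 + [H⁺]²/(K1K2)) = 1 / (1 + 10^+3.66 + 10^+3.34)
   = 1 / (1 + 4570.9 + 2187.8) = 1/6759.6 = 0.0001479
[CO3²⁻] = α₂ × DIC = 0.0001479 × 2.55 = 0.0003772 mmol/L = 0.3772 μmol/L
Ksp = 10^(−8.27) = 5.370×10^-9
Ω = [Ca²⁺][CO3²⁻]/Ksp = (1.79×10^-3)(3.772×10^-7) / 5.370×10^-9 = 0.126

Ω = 0.126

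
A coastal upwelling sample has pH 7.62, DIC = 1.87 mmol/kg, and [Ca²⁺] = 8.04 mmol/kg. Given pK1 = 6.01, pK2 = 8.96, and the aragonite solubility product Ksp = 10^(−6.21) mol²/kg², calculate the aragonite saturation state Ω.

Ω = 1.04

α₂ = 1 / (1 + [H⁺]/K2 + [H⁺]²/(K1K2)) = 1 / (1 + 10^+1.34 + 10^-0.27)
   = 1 / (1 + 21.878 + 0.53703) = 1/23.415 = 0.04271
[CO3²⁻] = α₂ × DIC = 0.04271 × 1.87 = 0.07986 mmol/kg
Ksp = 10^(−6.21) = 6.166×10^-7
Ω = [Ca²⁺][CO3²⁻]/Ksp = (8.04×10^-3)(7.986×10^-5) / 6.166×10^-7 = 1.04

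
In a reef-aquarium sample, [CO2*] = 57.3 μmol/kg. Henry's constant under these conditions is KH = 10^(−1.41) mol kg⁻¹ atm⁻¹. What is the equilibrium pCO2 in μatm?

pCO2 = 1470 μatm

KH = 10^(−1.41) = 3.890×10^-2 mol kg⁻¹ atm⁻¹
pCO2 = [CO2*]/KH = 57.3×10^-6 / 3.890×10^-2 = 1.47×10^-3 atm = 1470 μatm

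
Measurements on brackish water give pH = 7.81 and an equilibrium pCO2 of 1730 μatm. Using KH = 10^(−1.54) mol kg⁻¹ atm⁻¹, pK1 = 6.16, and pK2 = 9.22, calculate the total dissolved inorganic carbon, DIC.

DIC = 2.37 mmol/kg

[CO2*] = KH · pCO2 = 10^(−1.54) × 1730×10^-6 = 4.989×10^-5 mol/kg
α₀ = 1/(1 + K1/[H⁺] + K1K2/[H⁺]²) = 1/(1 + 10^+1.65 + 10^+0.24) = 0.02109
DIC = [CO2*]/α₀ = 4.989×10^-5 / 0.02109 = 2.37 mmol/kg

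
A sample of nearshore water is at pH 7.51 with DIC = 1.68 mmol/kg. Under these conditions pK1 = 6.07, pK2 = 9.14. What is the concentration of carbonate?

α₂ = 1 / (1 + [H⁺]/K2 + [H⁺]²/(K1K2)) = 1 / (1 + 10^+1.63 + 10^+0.19)
   = 1 / (1 + 42.658 + 1.5488) = 1/45.207 = 0.02212
[CO3²⁻] = α₂ × DIC = 0.02212 × 1.68 = 0.0372 mmol/kg

[CO3²⁻] = 0.0372 mmol/kg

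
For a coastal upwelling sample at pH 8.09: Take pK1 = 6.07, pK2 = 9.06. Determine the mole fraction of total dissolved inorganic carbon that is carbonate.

α₂ = 1 / (1 + [H⁺]/K2 + [H⁺]²/(K1K2)) = 1 / (1 + 10^+0.97 + 10^-1.05)
   = 1 / (1 + 9.3325 + 0.089125) = 1/10.422 = 0.09595

α₂ = 0.0960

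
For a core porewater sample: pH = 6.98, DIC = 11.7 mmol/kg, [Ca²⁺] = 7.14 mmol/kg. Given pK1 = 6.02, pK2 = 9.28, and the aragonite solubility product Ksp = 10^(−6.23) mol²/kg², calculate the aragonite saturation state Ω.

α₂ = 1 / (1 + [H⁺]/K2 + [H⁺]²/(K1K2)) = 1 / (1 + 10^+2.30 + 10^+1.34)
   = 1 / (1 + 199.53 + 21.878) = 1/222.40 = 0.004496
[CO3²⁻] = α₂ × DIC = 0.004496 × 11.7 = 0.05261 mmol/kg
Ksp = 10^(−6.23) = 5.888×10^-7
Ω = [Ca²⁺][CO3²⁻]/Ksp = (7.14×10^-3)(5.261×10^-5) / 5.888×10^-7 = 0.638

Ω = 0.638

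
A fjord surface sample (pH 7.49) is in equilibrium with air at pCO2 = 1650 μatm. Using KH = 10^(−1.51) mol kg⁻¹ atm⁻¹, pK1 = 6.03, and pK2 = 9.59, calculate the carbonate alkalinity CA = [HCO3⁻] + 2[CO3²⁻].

[CO2*] = KH · pCO2 = 10^(−1.51) × 1650×10^-6 = 5.099×10^-5 mol/kg
α₀ = 1/(1 + K1/[H⁺] + K1K2/[H⁺]²) = 1/(1 + 10^+1.46 + 10^-0.64) = 0.03326
DIC = [CO2*]/α₀ = 5.099×10^-5 / 0.03326 = 1.533 mmol/kg
CA = (α₁ + 2α₂)·DIC = (0.9591 + 2×0.007619) × 1.533 = 1.49 mmol/kg

CA = 1.49 mmol/kg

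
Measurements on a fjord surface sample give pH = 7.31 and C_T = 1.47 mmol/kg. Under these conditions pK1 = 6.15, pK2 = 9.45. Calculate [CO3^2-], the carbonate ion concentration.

α₂ = 1 / (1 + [H⁺]/K2 + [H⁺]²/(K1K2)) = 1 / (1 + 10^+2.14 + 10^+0.98)
   = 1 / (1 + 138.04 + 9.5499) = 1/148.59 = 0.006730
[CO3²⁻] = α₂ × DIC = 0.006730 × 1.47 = 0.00989 mmol/kg = 9.89 μmol/kg

[CO3²⁻] = 9.89 μmol/kg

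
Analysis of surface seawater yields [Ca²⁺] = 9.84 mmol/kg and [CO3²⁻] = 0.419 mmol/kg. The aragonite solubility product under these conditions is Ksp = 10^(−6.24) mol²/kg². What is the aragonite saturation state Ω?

Ω = 7.16

Ksp = 10^(−6.24) = 5.754×10^-7
Ω = [Ca²⁺][CO3²⁻]/Ksp = (9.84×10^-3)(0.419×10^-3) / 5.754×10^-7 = 7.16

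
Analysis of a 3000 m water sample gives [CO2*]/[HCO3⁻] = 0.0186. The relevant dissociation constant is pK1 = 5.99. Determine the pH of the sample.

From K1 = [H⁺][HCO3⁻]/[CO2*]:  pH = pK1 − log₁₀([CO2*]/[HCO3⁻])
log₁₀(0.0186) = -1.730
pH = 5.99 − (-1.730) = 7.72

pH = 7.72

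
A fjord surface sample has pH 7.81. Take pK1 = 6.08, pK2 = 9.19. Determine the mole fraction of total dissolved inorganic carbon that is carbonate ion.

α₂ = 1 / (1 + [H⁺]/K2 + [H⁺]²/(K1K2)) = 1 / (1 + 10^+1.38 + 10^-0.35)
   = 1 / (1 + 23.988 + 0.44668) = 1/25.435 = 0.03932

α₂ = 0.0393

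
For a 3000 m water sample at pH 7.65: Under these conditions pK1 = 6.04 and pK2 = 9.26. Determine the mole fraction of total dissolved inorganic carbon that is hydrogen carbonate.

α₁ = 0.953

α₁ = 1 / (1 + [H⁺]/K1 + K2/[H⁺]) = 1 / (1 + 10^-1.61 + 10^-1.61)
   = 1 / (1 + 0.024547 + 0.024547) = 1/1.0491 = 0.9532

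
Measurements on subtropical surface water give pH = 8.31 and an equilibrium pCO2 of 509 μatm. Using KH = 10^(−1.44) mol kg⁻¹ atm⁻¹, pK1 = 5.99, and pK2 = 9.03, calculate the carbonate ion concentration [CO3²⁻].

[CO2*] = KH · pCO2 = 10^(−1.44) × 509×10^-6 = 1.848×10^-5 mol/kg
α₀ = 1/(1 + K1/[H⁺] + K1K2/[H⁺]²) = 1/(1 + 10^+2.32 + 10^+1.60) = 0.004004
DIC = [CO2*]/α₀ = 1.848×10^-5 / 0.004004 = 4.615 mmol/kg
[CO3²⁻] = α₂·DIC; α₂ = 0.1594, so [CO3²⁻] = 0.1594 × 4.615 = 0.736 mmol/kg

[CO3²⁻] = 0.736 mmol/kg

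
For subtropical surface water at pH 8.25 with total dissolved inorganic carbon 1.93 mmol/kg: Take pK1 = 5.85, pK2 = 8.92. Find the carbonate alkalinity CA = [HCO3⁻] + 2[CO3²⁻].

CA = [HCO3⁻] + 2[CO3²⁻] = (α₁ + 2α₂)·DIC
At pH 8.25: [H⁺]/K1 = 10^-2.40 = 0.0039811, K2/[H⁺] = 10^-0.67 = 0.21380
α₁ = 1/(1 + 0.0039811 + 0.21380) = 1/1.2178 = 0.8212; α₂ = α₁·K2/[H⁺] = 0.1756
α₁ + 2α₂ = 1.1723
CA = 1.1723 × 1.93 = 2.26 mmol/kg

CA = 2.26 mmol/kg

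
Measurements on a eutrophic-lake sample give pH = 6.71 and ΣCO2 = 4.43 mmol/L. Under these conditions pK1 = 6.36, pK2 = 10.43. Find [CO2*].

[CO2*] = 1.37 mmol/L

α₀ = 1 / (1 + K1/[H⁺] + K1K2/[H⁺]²) = 1 / (1 + 10^+0.35 + 10^-3.37)
   = 1 / (1 + 2.2387 + 0.00042658) = 1/3.2391 = 0.3087
[CO2*] = α₀ × DIC = 0.3087 × 4.43 = 1.37 mmol/L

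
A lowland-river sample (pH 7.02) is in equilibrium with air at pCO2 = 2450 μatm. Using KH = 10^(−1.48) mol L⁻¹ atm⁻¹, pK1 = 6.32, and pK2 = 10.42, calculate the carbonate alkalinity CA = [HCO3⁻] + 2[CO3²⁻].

CA = 0.407 mmol/L

[CO2*] = KH · pCO2 = 10^(−1.48) × 2450×10^-6 = 8.113×10^-5 mol/L
α₀ = 1/(1 + K1/[H⁺] + K1K2/[H⁺]²) = 1/(1 + 10^+0.70 + 10^-2.70) = 0.1663
DIC = [CO2*]/α₀ = 8.113×10^-5 / 0.1663 = 0.4879 mmol/L
CA = (α₁ + 2α₂)·DIC = (0.8334 + 2×0.0003318) × 0.4879 = 0.407 mmol/L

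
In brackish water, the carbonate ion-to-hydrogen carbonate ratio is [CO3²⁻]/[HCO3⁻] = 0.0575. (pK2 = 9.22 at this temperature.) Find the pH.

pH = 7.98

From K2 = [H⁺][CO3²⁻]/[HCO3⁻]:  pH = pK2 + log₁₀([CO3²⁻]/[HCO3⁻])
log₁₀(0.0575) = -1.240
pH = 9.22 + (-1.240) = 7.98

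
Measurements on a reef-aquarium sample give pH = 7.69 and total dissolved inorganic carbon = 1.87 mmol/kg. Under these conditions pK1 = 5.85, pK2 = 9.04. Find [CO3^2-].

[CO3²⁻] = 0.0789 mmol/kg

α₂ = 1 / (1 + [H⁺]/K2 + [H⁺]²/(K1K2)) = 1 / (1 + 10^+1.35 + 10^-0.49)
   = 1 / (1 + 22.387 + 0.32359) = 1/23.711 = 0.04217
[CO3²⁻] = α₂ × DIC = 0.04217 × 1.87 = 0.0789 mmol/kg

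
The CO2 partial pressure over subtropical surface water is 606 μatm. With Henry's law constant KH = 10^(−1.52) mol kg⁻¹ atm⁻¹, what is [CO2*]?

KH = 10^(−1.52) = 3.020×10^-2 mol kg⁻¹ atm⁻¹
[CO2*] = KH · pCO2 = 3.020×10^-2 × 606×10^-6 atm = 1.83×10^-5 mol/kg

[CO2*] = 18.3 μmol/kg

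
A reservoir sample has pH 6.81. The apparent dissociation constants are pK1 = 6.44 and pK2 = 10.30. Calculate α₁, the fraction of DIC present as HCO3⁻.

α₁ = 0.701

α₁ = 1 / (1 + [H⁺]/K1 + K2/[H⁺]) = 1 / (1 + 10^-0.37 + 10^-3.49)
   = 1 / (1 + 0.42658 + 0.00032359) = 1/1.4269 = 0.7008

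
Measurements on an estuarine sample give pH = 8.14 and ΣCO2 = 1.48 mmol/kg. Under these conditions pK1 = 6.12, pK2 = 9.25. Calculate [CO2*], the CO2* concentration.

[CO2*] = 13.0 μmol/kg

α₀ = 1 / (1 + K1/[H⁺] + K1K2/[H⁺]²) = 1 / (1 + 10^+2.02 + 10^+0.91)
   = 1 / (1 + 104.71 + 8.1283) = 1/113.84 = 0.008784
[CO2*] = α₀ × DIC = 0.008784 × 1.48 = 0.0130 mmol/kg = 13.0 μmol/kg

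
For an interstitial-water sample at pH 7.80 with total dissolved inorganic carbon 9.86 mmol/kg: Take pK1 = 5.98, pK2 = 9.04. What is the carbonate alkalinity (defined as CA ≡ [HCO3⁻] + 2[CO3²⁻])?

CA = 10.2 mmol/kg

CA = [HCO3⁻] + 2[CO3²⁻] = (α₁ + 2α₂)·DIC
At pH 7.80: [H⁺]/K1 = 10^-1.82 = 0.015136, K2/[H⁺] = 10^-1.24 = 0.057544
α₁ = 1/(1 + 0.015136 + 0.057544) = 1/1.0727 = 0.9322; α₂ = α₁·K2/[H⁺] = 0.05365
α₁ + 2α₂ = 1.0395
CA = 1.0395 × 9.86 = 10.2 mmol/kg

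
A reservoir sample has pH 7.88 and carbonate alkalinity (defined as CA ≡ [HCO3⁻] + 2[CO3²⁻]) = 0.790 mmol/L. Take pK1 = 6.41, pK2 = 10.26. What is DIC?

DIC = 0.813 mmol/L

CA = [HCO3⁻] + 2[CO3²⁻] = (α₁ + 2α₂)·DIC
At pH 7.88: [H⁺]/K1 = 10^-1.47 = 0.033884, K2/[H⁺] = 10^-2.38 = 0.0041687
α₁ = 1/(1 + 0.033884 + 0.0041687) = 1/1.0381 = 0.9633; α₂ = α₁·K2/[H⁺] = 0.004016
α₁ + 2α₂ = 0.9714
DIC = CA / (α₁ + 2α₂) = 0.790 / 0.9714 = 0.813 mmol/L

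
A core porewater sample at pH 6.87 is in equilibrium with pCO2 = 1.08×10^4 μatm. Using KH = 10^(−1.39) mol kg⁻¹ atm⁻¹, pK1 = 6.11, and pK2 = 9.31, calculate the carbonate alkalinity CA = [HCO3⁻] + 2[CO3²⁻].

[CO2*] = KH · pCO2 = 10^(−1.39) × 1.08×10^4×10^-6 = 4.400×10^-4 mol/kg
α₀ = 1/(1 + K1/[H⁺] + K1K2/[H⁺]²) = 1/(1 + 10^+0.76 + 10^-1.68) = 0.1476
DIC = [CO2*]/α₀ = 4.400×10^-4 / 0.1476 = 2.981 mmol/kg
CA = (α₁ + 2α₂)·DIC = (0.8493 + 2×0.003084) × 2.981 = 2.55 mmol/kg

CA = 2.55 mmol/kg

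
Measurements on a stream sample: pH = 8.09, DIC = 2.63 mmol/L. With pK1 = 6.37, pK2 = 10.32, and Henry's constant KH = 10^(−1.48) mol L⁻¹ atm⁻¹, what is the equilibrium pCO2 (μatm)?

pCO2 = 1480 μatm

α₀ = 1 / (1 + K1/[H⁺] + K1K2/[H⁺]²) = 1 / (1 + 10^+1.72 + 10^-0.51)
   = 1 / (1 + 52.481 + 0.30903) = 1/53.790 = 0.01859
[CO2*] = α₀ × DIC = 0.01859 × 2.63 = 0.04889 mmol/L
pCO2 = [CO2*]/KH = 4.889×10^-5 / 3.311×10^-2 = 1480 μatm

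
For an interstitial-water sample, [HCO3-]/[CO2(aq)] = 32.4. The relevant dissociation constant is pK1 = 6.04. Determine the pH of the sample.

pH = 7.55

From K1 = [H⁺][HCO3-]/[CO2(aq)]:  pH = pK1 + log₁₀([HCO3-]/[CO2(aq)])
log₁₀(32.4) = +1.511
pH = 6.04 + (+1.511) = 7.55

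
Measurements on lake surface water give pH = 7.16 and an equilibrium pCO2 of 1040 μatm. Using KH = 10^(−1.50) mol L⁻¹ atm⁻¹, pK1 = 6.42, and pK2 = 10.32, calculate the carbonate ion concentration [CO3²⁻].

[CO2*] = KH · pCO2 = 10^(−1.50) × 1040×10^-6 = 3.289×10^-5 mol/L
α₀ = 1/(1 + K1/[H⁺] + K1K2/[H⁺]²) = 1/(1 + 10^+0.74 + 10^-2.42) = 0.1539
DIC = [CO2*]/α₀ = 3.289×10^-5 / 0.1539 = 0.2137 mmol/L
[CO3²⁻] = α₂·DIC; α₂ = 0.0005850, so [CO3²⁻] = 0.0005850 × 0.2137 = 0.000125 mmol/L = 0.125 μmol/L

[CO3²⁻] = 0.125 μmol/L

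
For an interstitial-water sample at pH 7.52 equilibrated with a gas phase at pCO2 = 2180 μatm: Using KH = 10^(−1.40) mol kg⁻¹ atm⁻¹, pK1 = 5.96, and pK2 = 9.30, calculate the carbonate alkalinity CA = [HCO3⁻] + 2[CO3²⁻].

CA = 3.26 mmol/kg

[CO2*] = KH · pCO2 = 10^(−1.40) × 2180×10^-6 = 8.679×10^-5 mol/kg
α₀ = 1/(1 + K1/[H⁺] + K1K2/[H⁺]²) = 1/(1 + 10^+1.56 + 10^-0.22) = 0.02638
DIC = [CO2*]/α₀ = 8.679×10^-5 / 0.02638 = 3.290 mmol/kg
CA = (α₁ + 2α₂)·DIC = (0.9577 + 2×0.01589) × 3.290 = 3.26 mmol/kg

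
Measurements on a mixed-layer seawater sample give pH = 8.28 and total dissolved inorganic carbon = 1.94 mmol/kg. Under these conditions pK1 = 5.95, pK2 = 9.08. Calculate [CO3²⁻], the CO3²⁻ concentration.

α₂ = 1 / (1 + [H⁺]/K2 + [H⁺]²/(K1K2)) = 1 / (1 + 10^+0.80 + 10^-1.53)
   = 1 / (1 + 6.3096 + 0.029512) = 1/7.3391 = 0.1363
[CO3²⁻] = α₂ × DIC = 0.1363 × 1.94 = 0.264 mmol/kg

[CO3²⁻] = 0.264 mmol/kg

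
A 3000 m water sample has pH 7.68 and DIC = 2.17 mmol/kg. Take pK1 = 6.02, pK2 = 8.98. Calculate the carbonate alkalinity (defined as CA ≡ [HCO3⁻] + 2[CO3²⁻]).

CA = 2.23 mmol/kg

CA = [HCO3⁻] + 2[CO3²⁻] = (α₁ + 2α₂)·DIC
At pH 7.68: [H⁺]/K1 = 10^-1.66 = 0.021878, K2/[H⁺] = 10^-1.30 = 0.050119
α₁ = 1/(1 + 0.021878 + 0.050119) = 1/1.0720 = 0.9328; α₂ = α₁·K2/[H⁺] = 0.04675
α₁ + 2α₂ = 1.0263
CA = 1.0263 × 2.17 = 2.23 mmol/kg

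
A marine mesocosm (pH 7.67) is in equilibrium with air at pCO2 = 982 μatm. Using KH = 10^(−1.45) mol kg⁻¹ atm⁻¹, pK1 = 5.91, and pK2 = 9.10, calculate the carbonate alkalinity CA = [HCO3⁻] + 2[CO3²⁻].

[CO2*] = KH · pCO2 = 10^(−1.45) × 982×10^-6 = 3.484×10^-5 mol/kg
α₀ = 1/(1 + K1/[H⁺] + K1K2/[H⁺]²) = 1/(1 + 10^+1.76 + 10^+0.33) = 0.01648
DIC = [CO2*]/α₀ = 3.484×10^-5 / 0.01648 = 2.114 mmol/kg
CA = (α₁ + 2α₂)·DIC = (0.9483 + 2×0.03523) × 2.114 = 2.15 mmol/kg

CA = 2.15 mmol/kg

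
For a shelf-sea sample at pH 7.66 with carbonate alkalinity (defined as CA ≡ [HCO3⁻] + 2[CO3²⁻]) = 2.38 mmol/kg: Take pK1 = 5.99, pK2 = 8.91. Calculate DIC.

DIC = 2.31 mmol/kg

CA = [HCO3⁻] + 2[CO3²⁻] = (α₁ + 2α₂)·DIC
At pH 7.66: [H⁺]/K1 = 10^-1.67 = 0.021380, K2/[H⁺] = 10^-1.25 = 0.056234
α₁ = 1/(1 + 0.021380 + 0.056234) = 1/1.0776 = 0.9280; α₂ = α₁·K2/[H⁺] = 0.05218
α₁ + 2α₂ = 1.0323
DIC = CA / (α₁ + 2α₂) = 2.38 / 1.0323 = 2.31 mmol/kg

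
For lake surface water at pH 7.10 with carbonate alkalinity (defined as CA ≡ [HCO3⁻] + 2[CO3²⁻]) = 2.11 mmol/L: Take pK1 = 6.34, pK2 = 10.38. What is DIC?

CA = [HCO3⁻] + 2[CO3²⁻] = (α₁ + 2α₂)·DIC
At pH 7.10: [H⁺]/K1 = 10^-0.76 = 0.17378, K2/[H⁺] = 10^-3.28 = 0.00052481
α₁ = 1/(1 + 0.17378 + 0.00052481) = 1/1.1743 = 0.8516; α₂ = α₁·K2/[H⁺] = 0.0004469
α₁ + 2α₂ = 0.8525
DIC = CA / (α₁ + 2α₂) = 2.11 / 0.8525 = 2.48 mmol/L

DIC = 2.48 mmol/L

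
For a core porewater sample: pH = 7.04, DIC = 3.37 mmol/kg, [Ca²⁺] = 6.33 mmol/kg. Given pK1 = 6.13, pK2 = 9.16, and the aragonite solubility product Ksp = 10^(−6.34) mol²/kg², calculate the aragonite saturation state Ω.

α₂ = 1 / (1 + [H⁺]/K2 + [H⁺]²/(K1K2)) = 1 / (1 + 10^+2.12 + 10^+1.21)
   = 1 / (1 + 131.83 + 16.218) = 1/149.04 = 0.006709
[CO3²⁻] = α₂ × DIC = 0.006709 × 3.37 = 0.02261 mmol/kg
Ksp = 10^(−6.34) = 4.571×10^-7
Ω = [Ca²⁺][CO3²⁻]/Ksp = (6.33×10^-3)(2.261×10^-5) / 4.571×10^-7 = 0.313

Ω = 0.313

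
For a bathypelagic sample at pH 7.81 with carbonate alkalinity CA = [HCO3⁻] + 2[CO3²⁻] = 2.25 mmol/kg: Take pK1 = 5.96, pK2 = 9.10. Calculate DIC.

DIC = 2.17 mmol/kg

CA = [HCO3⁻] + 2[CO3²⁻] = (α₁ + 2α₂)·DIC
At pH 7.81: [H⁺]/K1 = 10^-1.85 = 0.014125, K2/[H⁺] = 10^-1.29 = 0.051286
α₁ = 1/(1 + 0.014125 + 0.051286) = 1/1.0654 = 0.9386; α₂ = α₁·K2/[H⁺] = 0.04814
α₁ + 2α₂ = 1.0349
DIC = CA / (α₁ + 2α₂) = 2.25 / 1.0349 = 2.17 mmol/kg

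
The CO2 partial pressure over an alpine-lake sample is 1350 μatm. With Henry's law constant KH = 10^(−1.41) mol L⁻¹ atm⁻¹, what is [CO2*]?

[CO2*] = 52.5 μmol/L

KH = 10^(−1.41) = 3.890×10^-2 mol L⁻¹ atm⁻¹
[CO2*] = KH · pCO2 = 3.890×10^-2 × 1350×10^-6 atm = 5.25×10^-5 mol/L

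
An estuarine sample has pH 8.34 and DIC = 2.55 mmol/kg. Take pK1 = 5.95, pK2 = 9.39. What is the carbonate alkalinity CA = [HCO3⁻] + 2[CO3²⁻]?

CA = [HCO3⁻] + 2[CO3²⁻] = (α₁ + 2α₂)·DIC
At pH 8.34: [H⁺]/K1 = 10^-2.39 = 0.0040738, K2/[H⁺] = 10^-1.05 = 0.089125
α₁ = 1/(1 + 0.0040738 + 0.089125) = 1/1.0932 = 0.9147; α₂ = α₁·K2/[H⁺] = 0.08153
α₁ + 2α₂ = 1.0778
CA = 1.0778 × 2.55 = 2.75 mmol/kg

CA = 2.75 mmol/kg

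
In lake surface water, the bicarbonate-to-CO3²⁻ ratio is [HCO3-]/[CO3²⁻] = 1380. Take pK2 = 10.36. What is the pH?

From K2 = [H⁺][CO3²⁻]/[HCO3-]:  pH = pK2 − log₁₀([HCO3-]/[CO3²⁻])
log₁₀(1380) = +3.140
pH = 10.36 − (+3.140) = 7.22

pH = 7.22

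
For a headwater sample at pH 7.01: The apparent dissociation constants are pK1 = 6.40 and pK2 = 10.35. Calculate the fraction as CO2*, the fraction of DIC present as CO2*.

α₀ = 1 / (1 + K1/[H⁺] + K1K2/[H⁺]²) = 1 / (1 + 10^+0.61 + 10^-2.73)
   = 1 / (1 + 4.0738 + 0.0018621) = 1/5.0757 = 0.1970

α₀ = 0.197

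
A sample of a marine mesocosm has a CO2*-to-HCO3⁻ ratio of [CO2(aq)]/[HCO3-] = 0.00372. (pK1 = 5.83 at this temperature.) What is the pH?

From K1 = [H⁺][HCO3-]/[CO2(aq)]:  pH = pK1 − log₁₀([CO2(aq)]/[HCO3-])
log₁₀(0.00372) = -2.429
pH = 5.83 − (-2.429) = 8.26

pH = 8.26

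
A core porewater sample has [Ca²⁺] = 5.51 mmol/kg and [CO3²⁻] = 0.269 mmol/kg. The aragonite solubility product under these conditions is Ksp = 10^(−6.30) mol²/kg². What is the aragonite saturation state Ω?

Ksp = 10^(−6.30) = 5.012×10^-7
Ω = [Ca²⁺][CO3²⁻]/Ksp = (5.51×10^-3)(0.269×10^-3) / 5.012×10^-7 = 2.96

Ω = 2.96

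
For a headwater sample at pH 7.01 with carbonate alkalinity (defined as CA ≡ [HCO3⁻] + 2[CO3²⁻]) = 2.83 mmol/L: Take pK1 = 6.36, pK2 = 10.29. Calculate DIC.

DIC = 3.46 mmol/L

CA = [HCO3⁻] + 2[CO3²⁻] = (α₁ + 2α₂)·DIC
At pH 7.01: [H⁺]/K1 = 10^-0.65 = 0.22387, K2/[H⁺] = 10^-3.28 = 0.00052481
α₁ = 1/(1 + 0.22387 + 0.00052481) = 1/1.2244 = 0.8167; α₂ = α₁·K2/[H⁺] = 0.0004286
α₁ + 2α₂ = 0.8176
DIC = CA / (α₁ + 2α₂) = 2.83 / 0.8176 = 3.46 mmol/L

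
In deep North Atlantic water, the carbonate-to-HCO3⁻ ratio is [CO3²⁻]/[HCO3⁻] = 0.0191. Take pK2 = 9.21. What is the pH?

From K2 = [H⁺][CO3²⁻]/[HCO3⁻]:  pH = pK2 + log₁₀([CO3²⁻]/[HCO3⁻])
log₁₀(0.0191) = -1.719
pH = 9.21 + (-1.719) = 7.49

pH = 7.49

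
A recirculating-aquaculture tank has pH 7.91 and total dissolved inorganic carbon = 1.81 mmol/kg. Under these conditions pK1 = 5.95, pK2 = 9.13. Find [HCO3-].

α₁ = 1 / (1 + [H⁺]/K1 + K2/[H⁺]) = 1 / (1 + 10^-1.96 + 10^-1.22)
   = 1 / (1 + 0.010965 + 0.060256) = 1/1.0712 = 0.9335
[HCO3⁻] = α₁ × DIC = 0.9335 × 1.81 = 1.69 mmol/kg

[HCO3⁻] = 1.69 mmol/kg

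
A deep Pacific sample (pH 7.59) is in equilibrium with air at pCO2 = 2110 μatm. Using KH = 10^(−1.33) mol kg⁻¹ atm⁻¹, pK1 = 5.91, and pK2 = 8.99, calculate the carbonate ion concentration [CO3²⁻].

[CO2*] = KH · pCO2 = 10^(−1.33) × 2110×10^-6 = 9.869×10^-5 mol/kg
α₀ = 1/(1 + K1/[H⁺] + K1K2/[H⁺]²) = 1/(1 + 10^+1.68 + 10^+0.28) = 0.01970
DIC = [CO2*]/α₀ = 9.869×10^-5 / 0.01970 = 5.010 mmol/kg
[CO3²⁻] = α₂·DIC; α₂ = 0.03753, so [CO3²⁻] = 0.03753 × 5.010 = 0.188 mmol/kg

[CO3²⁻] = 0.188 mmol/kg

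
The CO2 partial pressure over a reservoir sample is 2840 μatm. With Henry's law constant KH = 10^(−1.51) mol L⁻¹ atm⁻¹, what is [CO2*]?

[CO2*] = 87.8 μmol/L

KH = 10^(−1.51) = 3.090×10^-2 mol L⁻¹ atm⁻¹
[CO2*] = KH · pCO2 = 3.090×10^-2 × 2840×10^-6 atm = 8.78×10^-5 mol/L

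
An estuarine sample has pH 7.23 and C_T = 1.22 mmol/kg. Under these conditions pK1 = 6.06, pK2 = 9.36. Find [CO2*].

α₀ = 1 / (1 + K1/[H⁺] + K1K2/[H⁺]²) = 1 / (1 + 10^+1.17 + 10^-0.96)
   = 1 / (1 + 14.791 + 0.10965) = 1/15.901 = 0.06289
[CO2*] = α₀ × DIC = 0.06289 × 1.22 = 0.0767 mmol/kg

[CO2*] = 0.0767 mmol/kg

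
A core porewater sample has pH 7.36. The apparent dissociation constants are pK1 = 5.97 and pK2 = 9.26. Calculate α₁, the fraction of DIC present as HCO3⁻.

α₁ = 0.949

α₁ = 1 / (1 + [H⁺]/K1 + K2/[H⁺]) = 1 / (1 + 10^-1.39 + 10^-1.90)
   = 1 / (1 + 0.040738 + 0.012589) = 1/1.0533 = 0.9494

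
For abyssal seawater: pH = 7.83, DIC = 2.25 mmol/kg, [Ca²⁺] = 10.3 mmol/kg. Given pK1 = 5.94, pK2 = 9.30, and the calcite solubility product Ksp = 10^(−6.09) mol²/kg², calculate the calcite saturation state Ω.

α₂ = 1 / (1 + [H⁺]/K2 + [H⁺]²/(K1K2)) = 1 / (1 + 10^+1.47 + 10^-0.42)
   = 1 / (1 + 29.512 + 0.38019) = 1/30.892 = 0.03237
[CO3²⁻] = α₂ × DIC = 0.03237 × 2.25 = 0.07283 mmol/kg
Ksp = 10^(−6.09) = 8.128×10^-7
Ω = [Ca²⁺][CO3²⁻]/Ksp = (10.3×10^-3)(7.283×10^-5) / 8.128×10^-7 = 0.923

Ω = 0.923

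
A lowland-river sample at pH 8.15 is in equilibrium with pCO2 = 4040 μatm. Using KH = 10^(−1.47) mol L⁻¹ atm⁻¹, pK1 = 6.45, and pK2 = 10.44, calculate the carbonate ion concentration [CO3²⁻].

[CO3²⁻] = 0.0352 mmol/L

[CO2*] = KH · pCO2 = 10^(−1.47) × 4040×10^-6 = 1.369×10^-4 mol/L
α₀ = 1/(1 + K1/[H⁺] + K1K2/[H⁺]²) = 1/(1 + 10^+1.70 + 10^-0.59) = 0.01946
DIC = [CO2*]/α₀ = 1.369×10^-4 / 0.01946 = 7.033 mmol/L
[CO3²⁻] = α₂·DIC; α₂ = 0.005003, so [CO3²⁻] = 0.005003 × 7.033 = 0.0352 mmol/L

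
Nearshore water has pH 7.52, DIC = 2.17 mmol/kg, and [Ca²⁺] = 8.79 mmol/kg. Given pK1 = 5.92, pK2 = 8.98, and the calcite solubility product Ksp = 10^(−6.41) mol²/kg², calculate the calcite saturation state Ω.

α₂ = 1 / (1 + [H⁺]/K2 + [H⁺]²/(K1K2)) = 1 / (1 + 10^+1.46 + 10^-0.14)
   = 1 / (1 + 28.840 + 0.72444) = 1/30.565 = 0.03272
[CO3²⁻] = α₂ × DIC = 0.03272 × 2.17 = 0.07100 mmol/kg
Ksp = 10^(−6.41) = 3.890×10^-7
Ω = [Ca²⁺][CO3²⁻]/Ksp = (8.79×10^-3)(7.100×10^-5) / 3.890×10^-7 = 1.60

Ω = 1.60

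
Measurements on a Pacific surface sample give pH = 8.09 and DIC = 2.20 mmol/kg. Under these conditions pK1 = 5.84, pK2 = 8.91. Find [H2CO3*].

α₀ = 1 / (1 + K1/[H⁺] + K1K2/[H⁺]²) = 1 / (1 + 10^+2.25 + 10^+1.43)
   = 1 / (1 + 177.83 + 26.915) = 1/205.74 = 0.004860
[CO2*] = α₀ × DIC = 0.004860 × 2.20 = 0.0107 mmol/kg = 10.7 μmol/kg

[CO2*] = 10.7 μmol/kg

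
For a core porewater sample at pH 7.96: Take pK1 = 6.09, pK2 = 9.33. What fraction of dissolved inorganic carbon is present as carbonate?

α₂ = 1 / (1 + [H⁺]/K2 + [H⁺]²/(K1K2)) = 1 / (1 + 10^+1.37 + 10^-0.50)
   = 1 / (1 + 23.442 + 0.31623) = 1/24.759 = 0.04039

α₂ = 0.0404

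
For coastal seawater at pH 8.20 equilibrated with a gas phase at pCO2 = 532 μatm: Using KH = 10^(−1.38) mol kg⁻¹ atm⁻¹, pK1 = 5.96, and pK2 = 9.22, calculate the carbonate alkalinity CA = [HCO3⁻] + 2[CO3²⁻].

CA = 4.59 mmol/kg

[CO2*] = KH · pCO2 = 10^(−1.38) × 532×10^-6 = 2.218×10^-5 mol/kg
α₀ = 1/(1 + K1/[H⁺] + K1K2/[H⁺]²) = 1/(1 + 10^+2.24 + 10^+1.22) = 0.005225
DIC = [CO2*]/α₀ = 2.218×10^-5 / 0.005225 = 4.244 mmol/kg
CA = (α₁ + 2α₂)·DIC = (0.9081 + 2×0.08672) × 4.244 = 4.59 mmol/kg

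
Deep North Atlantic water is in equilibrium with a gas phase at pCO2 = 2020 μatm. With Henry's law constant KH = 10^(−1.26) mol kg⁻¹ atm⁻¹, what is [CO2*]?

KH = 10^(−1.26) = 5.495×10^-2 mol kg⁻¹ atm⁻¹
[CO2*] = KH · pCO2 = 5.495×10^-2 × 2020×10^-6 atm = 1.11×10^-4 mol/kg

[CO2*] = 111 μmol/kg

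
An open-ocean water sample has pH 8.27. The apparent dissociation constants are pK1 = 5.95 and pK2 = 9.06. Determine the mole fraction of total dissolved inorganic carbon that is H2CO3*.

α₀ = 1 / (1 + K1/[H⁺] + K1K2/[H⁺]²) = 1 / (1 + 10^+2.32 + 10^+1.53)
   = 1 / (1 + 208.93 + 33.884) = 1/243.81 = 0.004101

α₀ = 0.00410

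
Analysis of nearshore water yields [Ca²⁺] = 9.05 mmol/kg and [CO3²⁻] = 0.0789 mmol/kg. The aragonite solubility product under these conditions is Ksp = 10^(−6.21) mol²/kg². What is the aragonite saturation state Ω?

Ksp = 10^(−6.21) = 6.166×10^-7
Ω = [Ca²⁺][CO3²⁻]/Ksp = (9.05×10^-3)(0.0789×10^-3) / 6.166×10^-7 = 1.16

Ω = 1.16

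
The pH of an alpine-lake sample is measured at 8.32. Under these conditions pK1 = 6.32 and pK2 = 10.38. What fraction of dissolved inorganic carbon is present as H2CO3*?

α₀ = 1 / (1 + K1/[H⁺] + K1K2/[H⁺]²) = 1 / (1 + 10^+2.00 + 10^-0.06)
   = 1 / (1 + 100.00 + 0.87096) = 1/101.87 = 0.009816

α₀ = 0.00982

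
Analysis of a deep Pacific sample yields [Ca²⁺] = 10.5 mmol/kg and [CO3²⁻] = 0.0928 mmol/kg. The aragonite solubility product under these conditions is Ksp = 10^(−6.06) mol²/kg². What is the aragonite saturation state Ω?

Ω = 1.12

Ksp = 10^(−6.06) = 8.710×10^-7
Ω = [Ca²⁺][CO3²⁻]/Ksp = (10.5×10^-3)(0.0928×10^-3) / 8.710×10^-7 = 1.12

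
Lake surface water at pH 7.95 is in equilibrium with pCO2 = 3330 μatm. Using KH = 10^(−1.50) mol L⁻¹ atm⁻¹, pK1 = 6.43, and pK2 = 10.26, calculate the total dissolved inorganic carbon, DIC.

DIC = 3.61 mmol/L

[CO2*] = KH · pCO2 = 10^(−1.50) × 3330×10^-6 = 1.053×10^-4 mol/L
α₀ = 1/(1 + K1/[H⁺] + K1K2/[H⁺]²) = 1/(1 + 10^+1.52 + 10^-0.79) = 0.02918
DIC = [CO2*]/α₀ = 1.053×10^-4 / 0.02918 = 3.61 mmol/L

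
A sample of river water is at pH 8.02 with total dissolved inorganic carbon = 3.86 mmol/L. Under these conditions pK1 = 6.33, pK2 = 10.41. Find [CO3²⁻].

α₂ = 1 / (1 + [H⁺]/K2 + [H⁺]²/(K1K2)) = 1 / (1 + 10^+2.39 + 10^+0.70)
   = 1 / (1 + 245.47 + 5.0119) = 1/251.48 = 0.003976
[CO3²⁻] = α₂ × DIC = 0.003976 × 3.86 = 0.0153 mmol/L = 15.3 μmol/L

[CO3²⁻] = 15.3 μmol/L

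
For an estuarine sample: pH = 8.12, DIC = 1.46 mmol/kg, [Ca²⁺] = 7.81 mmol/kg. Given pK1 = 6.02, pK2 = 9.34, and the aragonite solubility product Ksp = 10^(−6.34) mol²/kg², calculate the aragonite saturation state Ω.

α₂ = 1 / (1 + [H⁺]/K2 + [H⁺]²/(K1K2)) = 1 / (1 + 10^+1.22 + 10^-0.88)
   = 1 / (1 + 16.596 + 0.13183) = 1/17.728 = 0.05641
[CO3²⁻] = α₂ × DIC = 0.05641 × 1.46 = 0.08236 mmol/kg
Ksp = 10^(−6.34) = 4.571×10^-7
Ω = [Ca²⁺][CO3²⁻]/Ksp = (7.81×10^-3)(8.236×10^-5) / 4.571×10^-7 = 1.41

Ω = 1.41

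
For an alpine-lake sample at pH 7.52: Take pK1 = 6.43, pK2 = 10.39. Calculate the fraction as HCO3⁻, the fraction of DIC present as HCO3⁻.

α₁ = 0.924

α₁ = 1 / (1 + [H⁺]/K1 + K2/[H⁺]) = 1 / (1 + 10^-1.09 + 10^-2.87)
   = 1 / (1 + 0.081283 + 0.0013490) = 1/1.0826 = 0.9237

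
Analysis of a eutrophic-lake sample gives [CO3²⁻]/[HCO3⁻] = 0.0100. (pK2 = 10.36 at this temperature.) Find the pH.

pH = 8.36

From K2 = [H⁺][CO3²⁻]/[HCO3⁻]:  pH = pK2 + log₁₀([CO3²⁻]/[HCO3⁻])
log₁₀(0.0100) = -2.000
pH = 10.36 + (-2.000) = 8.36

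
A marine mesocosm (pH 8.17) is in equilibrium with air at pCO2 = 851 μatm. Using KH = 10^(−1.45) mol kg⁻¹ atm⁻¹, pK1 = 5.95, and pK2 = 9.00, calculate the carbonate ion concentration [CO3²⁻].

[CO2*] = KH · pCO2 = 10^(−1.45) × 851×10^-6 = 3.019×10^-5 mol/kg
α₀ = 1/(1 + K1/[H⁺] + K1K2/[H⁺]²) = 1/(1 + 10^+2.22 + 10^+1.39) = 0.005222
DIC = [CO2*]/α₀ = 3.019×10^-5 / 0.005222 = 5.782 mmol/kg
[CO3²⁻] = α₂·DIC; α₂ = 0.1282, so [CO3²⁻] = 0.1282 × 5.782 = 0.741 mmol/kg

[CO3²⁻] = 0.741 mmol/kg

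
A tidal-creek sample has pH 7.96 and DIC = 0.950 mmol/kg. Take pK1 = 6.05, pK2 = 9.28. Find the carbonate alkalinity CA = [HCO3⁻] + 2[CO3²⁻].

CA = 0.982 mmol/kg

CA = [HCO3⁻] + 2[CO3²⁻] = (α₁ + 2α₂)·DIC
At pH 7.96: [H⁺]/K1 = 10^-1.91 = 0.012303, K2/[H⁺] = 10^-1.32 = 0.047863
α₁ = 1/(1 + 0.012303 + 0.047863) = 1/1.0602 = 0.9432; α₂ = α₁·K2/[H⁺] = 0.04515
α₁ + 2α₂ = 1.0335
CA = 1.0335 × 0.950 = 0.982 mmol/kg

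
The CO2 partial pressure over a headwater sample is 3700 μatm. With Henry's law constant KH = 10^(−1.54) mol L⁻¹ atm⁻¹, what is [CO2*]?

KH = 10^(−1.54) = 2.884×10^-2 mol L⁻¹ atm⁻¹
[CO2*] = KH · pCO2 = 2.884×10^-2 × 3700×10^-6 atm = 1.07×10^-4 mol/L

[CO2*] = 107 μmol/L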